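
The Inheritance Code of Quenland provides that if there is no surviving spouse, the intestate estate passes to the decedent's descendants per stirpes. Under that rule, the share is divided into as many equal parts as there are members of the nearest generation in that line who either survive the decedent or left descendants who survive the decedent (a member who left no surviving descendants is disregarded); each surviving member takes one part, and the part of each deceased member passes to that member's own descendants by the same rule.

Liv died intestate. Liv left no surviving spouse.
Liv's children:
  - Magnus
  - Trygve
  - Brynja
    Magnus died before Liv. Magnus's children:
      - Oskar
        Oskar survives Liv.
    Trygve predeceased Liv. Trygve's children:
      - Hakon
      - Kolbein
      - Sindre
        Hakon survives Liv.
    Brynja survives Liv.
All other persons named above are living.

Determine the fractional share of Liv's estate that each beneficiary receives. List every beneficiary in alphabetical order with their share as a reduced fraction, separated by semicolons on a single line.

Brynja 1/3; Hakon 1/9; Kolbein 1/9; Oskar 1/3; Sindre 1/9

There is no surviving spouse, so the entire estate passes to Liv's descendants per stirpes.
The estate is divided into 3 equal shares of 1/3 among Magnus, Trygve, Brynja.
Magnus predeceased; the 1/3 allotted to Magnus's branch passes to Magnus's issue by representation.
Oskar is the sole taker at this level and receives the full 1/3.
Trygve predeceased; the 1/3 allotted to Trygve's branch passes to Trygve's issue by representation.
The 1/3 is divided into 3 equal shares of 1/9 among Hakon, Kolbein, Sindre.
Hakon is living and takes 1/9.
Kolbein is living and takes 1/9.
Sindre is living and takes 1/9.
Brynja is living and takes 1/3.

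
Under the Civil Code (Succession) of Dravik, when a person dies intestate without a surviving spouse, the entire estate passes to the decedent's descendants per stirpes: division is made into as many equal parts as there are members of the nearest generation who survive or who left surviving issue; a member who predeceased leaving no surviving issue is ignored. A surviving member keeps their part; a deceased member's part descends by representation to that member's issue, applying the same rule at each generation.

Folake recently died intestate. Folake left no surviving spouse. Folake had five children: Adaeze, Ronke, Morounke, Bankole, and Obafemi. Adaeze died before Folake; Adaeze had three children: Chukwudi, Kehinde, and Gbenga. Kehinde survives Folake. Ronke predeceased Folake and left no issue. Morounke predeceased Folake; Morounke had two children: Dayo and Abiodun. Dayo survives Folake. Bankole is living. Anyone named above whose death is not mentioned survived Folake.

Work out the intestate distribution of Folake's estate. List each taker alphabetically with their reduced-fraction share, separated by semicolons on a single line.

Abiodun 1/8; Bankole 1/4; Chukwudi 1/12; Dayo 1/8; Gbenga 1/12; Kehinde 1/12; Obafemi 1/4

There is no surviving spouse, so the entire estate passes to Folake's descendants per stirpes.
Ronke left no surviving issue, so that branch lapses and is disregarded.
The estate is divided into 4 equal shares of 1/4 among Adaeze, Morounke, Bankole, Obafemi.
Adaeze predeceased; the 1/4 allotted to Adaeze's branch passes to Adaeze's issue by representation.
The 1/4 is divided into 3 equal shares of 1/12 among Chukwudi, Kehinde, Gbenga.
Chukwudi is living and takes 1/12.
Kehinde is living and takes 1/12.
Gbenga is living and takes 1/12.
Morounke predeceased; the 1/4 allotted to Morounke's branch passes to Morounke's issue by representation.
The 1/4 is divided into 2 equal shares of 1/8 among Dayo, Abiodun.
Dayo is living and takes 1/8.
Abiodun is living and takes 1/8.
Bankole is living and takes 1/4.
Obafemi is living and takes 1/4.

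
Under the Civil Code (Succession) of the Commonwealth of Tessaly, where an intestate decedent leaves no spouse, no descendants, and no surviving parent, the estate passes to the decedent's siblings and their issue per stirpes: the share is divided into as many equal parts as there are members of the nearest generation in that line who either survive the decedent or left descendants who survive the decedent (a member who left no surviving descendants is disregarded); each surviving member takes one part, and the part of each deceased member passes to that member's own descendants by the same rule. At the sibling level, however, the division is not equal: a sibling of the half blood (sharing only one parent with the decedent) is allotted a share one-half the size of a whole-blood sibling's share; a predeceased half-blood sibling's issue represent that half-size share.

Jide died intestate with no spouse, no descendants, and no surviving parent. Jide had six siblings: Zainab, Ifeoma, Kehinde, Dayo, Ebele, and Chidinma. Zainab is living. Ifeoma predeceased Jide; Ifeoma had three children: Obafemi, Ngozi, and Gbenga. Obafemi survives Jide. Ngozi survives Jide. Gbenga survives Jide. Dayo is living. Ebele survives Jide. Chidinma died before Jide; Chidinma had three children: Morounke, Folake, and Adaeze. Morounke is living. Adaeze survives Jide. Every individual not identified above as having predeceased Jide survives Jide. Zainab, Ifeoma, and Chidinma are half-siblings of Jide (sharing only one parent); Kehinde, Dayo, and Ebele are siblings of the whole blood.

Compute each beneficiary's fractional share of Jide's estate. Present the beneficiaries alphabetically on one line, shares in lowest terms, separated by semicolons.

No spouse, descendants, or parent survives, so the estate passes to Jide's siblings per stirpes.
Half-blood siblings count for one-half the weight of whole-blood siblings at the initial division.
Dividing 1 in proportion to weights (total weight 9/2): Zainab (weight 1/2) → 1/9; Ifeoma (weight 1/2) → 1/9; Kehinde (weight 1) → 2/9; Dayo (weight 1) → 2/9; Ebele (weight 1) → 2/9; Chidinma (weight 1/2) → 1/9.
Zainab is living and takes 1/9.
Ifeoma predeceased; the 1/9 allotted to Ifeoma's branch passes to Ifeoma's issue by representation.
The 1/9 is divided into 3 equal shares of 1/27 among Obafemi, Ngozi, Gbenga.
Obafemi is living and takes 1/27.
Ngozi is living and takes 1/27.
Gbenga is living and takes 1/27.
Kehinde is living and takes 2/9.
Dayo is living and takes 2/9.
Ebele is living and takes 2/9.
Chidinma predeceased; the 1/9 allotted to Chidinma's branch passes to Chidinma's issue by representation.
The 1/9 is divided into 3 equal shares of 1/27 among Morounke, Folake, Adaeze.
Morounke is living and takes 1/27.
Folake is living and takes 1/27.
Adaeze is living and takes 1/27.

Adaeze 1/27; Dayo 2/9; Ebele 2/9; Folake 1/27; Gbenga 1/27; Kehinde 2/9; Morounke 1/27; Ngozi 1/27; Obafemi 1/27; Zainab 1/9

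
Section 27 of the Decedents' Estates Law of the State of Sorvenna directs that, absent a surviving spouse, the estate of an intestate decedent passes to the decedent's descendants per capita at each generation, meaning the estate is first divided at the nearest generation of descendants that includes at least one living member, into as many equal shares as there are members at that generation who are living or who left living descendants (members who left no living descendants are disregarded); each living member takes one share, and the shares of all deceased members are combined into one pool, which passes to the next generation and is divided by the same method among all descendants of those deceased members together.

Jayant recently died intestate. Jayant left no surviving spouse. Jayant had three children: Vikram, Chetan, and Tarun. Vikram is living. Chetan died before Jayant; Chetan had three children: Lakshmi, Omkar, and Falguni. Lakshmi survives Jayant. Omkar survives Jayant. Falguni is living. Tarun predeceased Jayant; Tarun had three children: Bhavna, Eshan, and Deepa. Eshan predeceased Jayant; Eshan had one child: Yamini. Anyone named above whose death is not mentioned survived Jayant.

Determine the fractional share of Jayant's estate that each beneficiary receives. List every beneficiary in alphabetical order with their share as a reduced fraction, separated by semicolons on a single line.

Bhavna 1/9; Deepa 1/9; Falguni 1/9; Lakshmi 1/9; Omkar 1/9; Vikram 1/3; Yamini 1/9

There is no surviving spouse, so the entire estate passes to Jayant's descendants per capita at each generation.
At generation 1 (Vikram, Chetan, Tarun) there are 3 shares of (1)/3 = 1/3 each.
Living: Vikram — each takes 1/3.
Deceased: Chetan and Tarun. Their combined 2/3 is pooled and carried to generation 2.
At generation 2 (Lakshmi, Omkar, Falguni, Bhavna, Eshan, Deepa) there are 6 shares of (2/3)/6 = 1/9 each.
Living: Lakshmi, Omkar, Falguni, Bhavna, and Deepa — each takes 1/9.
Deceased: Eshan. That 1/9 share is carried to generation 3.
At generation 3 (Yamini) there are 1 shares of (1/9)/1 = 1/9 each.
Living: Yamini — each takes 1/9.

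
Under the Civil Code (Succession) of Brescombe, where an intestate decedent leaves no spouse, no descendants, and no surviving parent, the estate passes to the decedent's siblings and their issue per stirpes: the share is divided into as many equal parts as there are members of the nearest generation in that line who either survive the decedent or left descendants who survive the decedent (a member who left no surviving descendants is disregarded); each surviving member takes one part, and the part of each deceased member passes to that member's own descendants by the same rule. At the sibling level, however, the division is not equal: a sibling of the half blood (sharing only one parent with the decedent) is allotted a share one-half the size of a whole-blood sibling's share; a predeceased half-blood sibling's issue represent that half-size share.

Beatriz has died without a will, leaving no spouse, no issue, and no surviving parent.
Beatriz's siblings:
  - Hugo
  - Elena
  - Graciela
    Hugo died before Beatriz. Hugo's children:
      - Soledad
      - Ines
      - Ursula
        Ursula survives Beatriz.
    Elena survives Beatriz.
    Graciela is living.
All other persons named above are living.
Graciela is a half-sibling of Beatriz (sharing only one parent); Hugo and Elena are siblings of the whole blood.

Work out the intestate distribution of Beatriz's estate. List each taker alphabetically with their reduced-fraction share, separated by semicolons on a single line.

Elena 2/5; Graciela 1/5; Ines 2/15; Soledad 2/15; Ursula 2/15

No spouse, descendants, or parent survives, so the estate passes to Beatriz's siblings per stirpes.
Half-blood siblings count for one-half the weight of whole-blood siblings at the initial division.
Dividing 1 in proportion to weights (total weight 5/2): Hugo (weight 1) → 2/5; Elena (weight 1) → 2/5; Graciela (weight 1/2) → 1/5.
Hugo predeceased; the 2/5 allotted to Hugo's branch passes to Hugo's issue by representation.
The 2/5 is divided into 3 equal shares of 2/15 among Soledad, Ines, Ursula.
Soledad is living and takes 2/15.
Ines is living and takes 2/15.
Ursula is living and takes 2/15.
Elena is living and takes 2/5.
Graciela is living and takes 1/5.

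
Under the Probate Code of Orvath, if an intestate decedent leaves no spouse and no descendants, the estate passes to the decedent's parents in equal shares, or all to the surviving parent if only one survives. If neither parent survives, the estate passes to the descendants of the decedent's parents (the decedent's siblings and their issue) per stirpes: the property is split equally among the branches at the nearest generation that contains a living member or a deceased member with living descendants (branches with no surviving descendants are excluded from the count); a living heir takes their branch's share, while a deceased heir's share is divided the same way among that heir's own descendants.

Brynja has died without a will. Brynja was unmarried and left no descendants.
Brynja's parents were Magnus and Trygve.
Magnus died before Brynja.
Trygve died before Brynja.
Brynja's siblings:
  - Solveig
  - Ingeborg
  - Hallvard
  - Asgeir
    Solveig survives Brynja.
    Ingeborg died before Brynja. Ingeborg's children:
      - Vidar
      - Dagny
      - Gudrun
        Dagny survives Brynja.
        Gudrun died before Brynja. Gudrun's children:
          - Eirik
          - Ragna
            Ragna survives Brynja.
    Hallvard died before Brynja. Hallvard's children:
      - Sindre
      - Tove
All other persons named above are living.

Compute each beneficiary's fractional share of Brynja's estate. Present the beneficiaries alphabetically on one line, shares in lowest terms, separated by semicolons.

Neither parent survives and there are no descendants, so the estate passes to Brynja's siblings and their issue per stirpes.
The estate is divided into 4 equal shares of 1/4 among Solveig, Ingeborg, Hallvard, Asgeir.
Solveig is living and takes 1/4.
Ingeborg predeceased; the 1/4 allotted to Ingeborg's branch passes to Ingeborg's issue by representation.
The 1/4 is divided into 3 equal shares of 1/12 among Vidar, Dagny, Gudrun.
Vidar is living and takes 1/12.
Dagny is living and takes 1/12.
Gudrun predeceased; the 1/12 allotted to Gudrun's branch passes to Gudrun's issue by representation.
The 1/12 is divided into 2 equal shares of 1/24 among Eirik, Ragna.
Eirik is living and takes 1/24.
Ragna is living and takes 1/24.
Hallvard predeceased; the 1/4 allotted to Hallvard's branch passes to Hallvard's issue by representation.
The 1/4 is divided into 2 equal shares of 1/8 among Sindre, Tove.
Sindre is living and takes 1/8.
Tove is living and takes 1/8.
Asgeir is living and takes 1/4.

Asgeir 1/4; Dagny 1/12; Eirik 1/24; Ragna 1/24; Sindre 1/8; Solveig 1/4; Tove 1/8; Vidar 1/12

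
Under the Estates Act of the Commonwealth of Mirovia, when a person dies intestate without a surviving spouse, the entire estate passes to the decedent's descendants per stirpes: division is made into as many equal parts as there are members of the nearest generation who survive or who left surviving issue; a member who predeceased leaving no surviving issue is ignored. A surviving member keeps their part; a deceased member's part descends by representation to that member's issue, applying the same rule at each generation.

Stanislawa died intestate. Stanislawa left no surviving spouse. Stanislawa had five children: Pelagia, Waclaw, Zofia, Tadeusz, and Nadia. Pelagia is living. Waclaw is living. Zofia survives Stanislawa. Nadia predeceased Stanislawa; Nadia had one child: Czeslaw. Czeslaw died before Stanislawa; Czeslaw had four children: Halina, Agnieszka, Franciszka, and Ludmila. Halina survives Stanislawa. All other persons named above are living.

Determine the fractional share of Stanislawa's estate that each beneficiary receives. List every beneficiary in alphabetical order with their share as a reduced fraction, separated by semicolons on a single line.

Agnieszka 1/20; Franciszka 1/20; Halina 1/20; Ludmila 1/20; Pelagia 1/5; Tadeusz 1/5; Waclaw 1/5; Zofia 1/5

There is no surviving spouse, so the entire estate passes to Stanislawa's descendants per stirpes.
The estate is divided into 5 equal shares of 1/5 among Pelagia, Waclaw, Zofia, Tadeusz, Nadia.
Pelagia is living and takes 1/5.
Waclaw is living and takes 1/5.
Zofia is living and takes 1/5.
Tadeusz is living and takes 1/5.
Nadia predeceased; the 1/5 allotted to Nadia's branch passes to Nadia's issue by representation.
Czeslaw's line is the sole branch at this level, so the full 1/5 passes to Czeslaw's issue by representation.
The 1/5 is divided into 4 equal shares of 1/20 among Halina, Agnieszka, Franciszka, Ludmila.
Halina is living and takes 1/20.
Agnieszka is living and takes 1/20.
Franciszka is living and takes 1/20.
Ludmila is living and takes 1/20.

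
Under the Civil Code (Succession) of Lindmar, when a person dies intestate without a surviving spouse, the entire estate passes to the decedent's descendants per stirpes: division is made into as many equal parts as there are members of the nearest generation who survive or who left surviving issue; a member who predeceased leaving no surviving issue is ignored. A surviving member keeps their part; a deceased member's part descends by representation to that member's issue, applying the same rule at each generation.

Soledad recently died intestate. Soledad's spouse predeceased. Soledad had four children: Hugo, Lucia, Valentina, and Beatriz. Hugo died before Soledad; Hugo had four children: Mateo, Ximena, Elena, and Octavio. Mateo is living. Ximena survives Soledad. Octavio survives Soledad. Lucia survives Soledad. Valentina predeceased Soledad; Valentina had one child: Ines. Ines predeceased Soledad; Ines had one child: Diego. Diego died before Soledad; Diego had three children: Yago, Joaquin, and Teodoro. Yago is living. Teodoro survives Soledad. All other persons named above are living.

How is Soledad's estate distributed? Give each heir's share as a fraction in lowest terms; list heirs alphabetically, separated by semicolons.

Beatriz 1/4; Elena 1/16; Joaquin 1/12; Lucia 1/4; Mateo 1/16; Octavio 1/16; Teodoro 1/12; Ximena 1/16; Yago 1/12

There is no surviving spouse, so the entire estate passes to Soledad's descendants per stirpes.
The estate is divided into 4 equal shares of 1/4 among Hugo, Lucia, Valentina, Beatriz.
Hugo predeceased; the 1/4 allotted to Hugo's branch passes to Hugo's issue by representation.
The 1/4 is divided into 4 equal shares of 1/16 among Mateo, Ximena, Elena, Octavio.
Mateo is living and takes 1/16.
Ximena is living and takes 1/16.
Elena is living and takes 1/16.
Octavio is living and takes 1/16.
Lucia is living and takes 1/4.
Valentina predeceased; the 1/4 allotted to Valentina's branch passes to Valentina's issue by representation.
Ines's line is the sole branch at this level, so the full 1/4 passes to Ines's issue by representation.
Diego's line is the sole branch at this level, so the full 1/4 passes to Diego's issue by representation.
The 1/4 is divided into 3 equal shares of 1/12 among Yago, Joaquin, Teodoro.
Yago is living and takes 1/12.
Joaquin is living and takes 1/12.
Teodoro is living and takes 1/12.
Beatriz is living and takes 1/4.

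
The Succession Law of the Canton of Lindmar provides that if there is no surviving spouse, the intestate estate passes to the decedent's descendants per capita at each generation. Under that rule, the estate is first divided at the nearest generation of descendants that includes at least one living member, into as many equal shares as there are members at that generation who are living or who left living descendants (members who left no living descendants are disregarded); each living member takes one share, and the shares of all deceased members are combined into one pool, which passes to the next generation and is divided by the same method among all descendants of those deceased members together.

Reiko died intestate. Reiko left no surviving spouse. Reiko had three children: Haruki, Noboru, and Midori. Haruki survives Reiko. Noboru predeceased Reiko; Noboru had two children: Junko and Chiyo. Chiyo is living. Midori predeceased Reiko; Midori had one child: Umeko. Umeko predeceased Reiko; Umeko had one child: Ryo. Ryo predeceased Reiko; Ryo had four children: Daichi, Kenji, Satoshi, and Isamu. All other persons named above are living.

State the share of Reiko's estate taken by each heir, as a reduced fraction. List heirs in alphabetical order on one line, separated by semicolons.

Chiyo 2/9; Daichi 1/18; Haruki 1/3; Isamu 1/18; Junko 2/9; Kenji 1/18; Satoshi 1/18

There is no surviving spouse, so the entire estate passes to Reiko's descendants per capita at each generation.
At generation 1 (Haruki, Noboru, Midori) there are 3 shares of (1)/3 = 1/3 each.
Living: Haruki — each takes 1/3.
Deceased: Noboru and Midori. Their combined 2/3 is pooled and carried to generation 2.
At generation 2 (Junko, Chiyo, Umeko) there are 3 shares of (2/3)/3 = 2/9 each.
Living: Junko and Chiyo — each takes 2/9.
Deceased: Umeko. That 2/9 share is carried to generation 3.
At generation 3 (Ryo) there are 1 shares of (2/9)/1 = 2/9 each.
Deceased: Ryo. That 2/9 share is carried to generation 4.
At generation 4 (Daichi, Kenji, Satoshi, Isamu) there are 4 shares of (2/9)/4 = 1/18 each.
Living: Daichi, Kenji, Satoshi, and Isamu — each takes 1/18.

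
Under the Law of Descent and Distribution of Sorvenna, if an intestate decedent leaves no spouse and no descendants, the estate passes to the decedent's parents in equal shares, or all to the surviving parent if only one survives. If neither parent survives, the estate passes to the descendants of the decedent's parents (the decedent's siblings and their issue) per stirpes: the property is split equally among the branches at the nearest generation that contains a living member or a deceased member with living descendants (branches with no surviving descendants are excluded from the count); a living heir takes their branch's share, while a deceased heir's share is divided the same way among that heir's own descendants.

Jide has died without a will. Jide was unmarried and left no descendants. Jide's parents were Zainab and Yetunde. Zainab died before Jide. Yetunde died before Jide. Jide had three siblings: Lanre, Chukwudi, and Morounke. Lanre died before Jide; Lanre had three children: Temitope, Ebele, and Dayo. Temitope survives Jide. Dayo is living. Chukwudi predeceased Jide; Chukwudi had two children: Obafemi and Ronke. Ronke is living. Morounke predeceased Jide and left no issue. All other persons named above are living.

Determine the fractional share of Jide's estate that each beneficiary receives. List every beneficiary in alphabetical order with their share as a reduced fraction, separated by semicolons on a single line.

Neither parent survives and there are no descendants, so the estate passes to Jide's siblings and their issue per stirpes.
Morounke left no surviving issue, so that branch lapses and is disregarded.
The estate is divided into 2 equal shares of 1/2 among Lanre, Chukwudi.
Lanre predeceased; the 1/2 allotted to Lanre's branch passes to Lanre's issue by representation.
The 1/2 is divided into 3 equal shares of 1/6 among Temitope, Ebele, Dayo.
Temitope is living and takes 1/6.
Ebele is living and takes 1/6.
Dayo is living and takes 1/6.
Chukwudi predeceased; the 1/2 allotted to Chukwudi's branch passes to Chukwudi's issue by representation.
The 1/2 is divided into 2 equal shares of 1/4 among Obafemi, Ronke.
Obafemi is living and takes 1/4.
Ronke is living and takes 1/4.

Dayo 1/6; Ebele 1/6; Obafemi 1/4; Ronke 1/4; Temitope 1/6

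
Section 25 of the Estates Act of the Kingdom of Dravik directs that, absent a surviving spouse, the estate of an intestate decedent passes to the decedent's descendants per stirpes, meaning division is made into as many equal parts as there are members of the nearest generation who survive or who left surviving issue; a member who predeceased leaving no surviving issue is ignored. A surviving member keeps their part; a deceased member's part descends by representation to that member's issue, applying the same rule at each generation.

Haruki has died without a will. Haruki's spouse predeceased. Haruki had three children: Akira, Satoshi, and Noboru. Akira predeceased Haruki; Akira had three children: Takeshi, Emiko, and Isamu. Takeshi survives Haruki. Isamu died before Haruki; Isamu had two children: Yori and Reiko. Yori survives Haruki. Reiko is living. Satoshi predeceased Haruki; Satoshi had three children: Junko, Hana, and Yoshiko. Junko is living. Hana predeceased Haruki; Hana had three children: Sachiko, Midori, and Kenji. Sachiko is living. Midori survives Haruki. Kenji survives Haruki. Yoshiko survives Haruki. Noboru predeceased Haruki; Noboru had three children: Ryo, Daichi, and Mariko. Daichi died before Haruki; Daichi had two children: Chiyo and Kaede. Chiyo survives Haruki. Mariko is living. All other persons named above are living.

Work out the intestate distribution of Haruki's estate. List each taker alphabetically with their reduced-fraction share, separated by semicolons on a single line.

Chiyo 1/18; Emiko 1/9; Junko 1/9; Kaede 1/18; Kenji 1/27; Mariko 1/9; Midori 1/27; Reiko 1/18; Ryo 1/9; Sachiko 1/27; Takeshi 1/9; Yori 1/18; Yoshiko 1/9

There is no surviving spouse, so the entire estate passes to Haruki's descendants per stirpes.
The estate is divided into 3 equal shares of 1/3 among Akira, Satoshi, Noboru.
Akira predeceased; the 1/3 allotted to Akira's branch passes to Akira's issue by representation.
The 1/3 is divided into 3 equal shares of 1/9 among Takeshi, Emiko, Isamu.
Takeshi is living and takes 1/9.
Emiko is living and takes 1/9.
Isamu predeceased; the 1/9 allotted to Isamu's branch passes to Isamu's issue by representation.
The 1/9 is divided into 2 equal shares of 1/18 among Yori, Reiko.
Yori is living and takes 1/18.
Reiko is living and takes 1/18.
Satoshi predeceased; the 1/3 allotted to Satoshi's branch passes to Satoshi's issue by representation.
The 1/3 is divided into 3 equal shares of 1/9 among Junko, Hana, Yoshiko.
Junko is living and takes 1/9.
Hana predeceased; the 1/9 allotted to Hana's branch passes to Hana's issue by representation.
The 1/9 is divided into 3 equal shares of 1/27 among Sachiko, Midori, Kenji.
Sachiko is living and takes 1/27.
Midori is living and takes 1/27.
Kenji is living and takes 1/27.
Yoshiko is living and takes 1/9.
Noboru predeceased; the 1/3 allotted to Noboru's branch passes to Noboru's issue by representation.
The 1/3 is divided into 3 equal shares of 1/9 among Ryo, Daichi, Mariko.
Ryo is living and takes 1/9.
Daichi predeceased; the 1/9 allotted to Daichi's branch passes to Daichi's issue by representation.
The 1/9 is divided into 2 equal shares of 1/18 among Chiyo, Kaede.
Chiyo is living and takes 1/18.
Kaede is living and takes 1/18.
Mariko is living and takes 1/9.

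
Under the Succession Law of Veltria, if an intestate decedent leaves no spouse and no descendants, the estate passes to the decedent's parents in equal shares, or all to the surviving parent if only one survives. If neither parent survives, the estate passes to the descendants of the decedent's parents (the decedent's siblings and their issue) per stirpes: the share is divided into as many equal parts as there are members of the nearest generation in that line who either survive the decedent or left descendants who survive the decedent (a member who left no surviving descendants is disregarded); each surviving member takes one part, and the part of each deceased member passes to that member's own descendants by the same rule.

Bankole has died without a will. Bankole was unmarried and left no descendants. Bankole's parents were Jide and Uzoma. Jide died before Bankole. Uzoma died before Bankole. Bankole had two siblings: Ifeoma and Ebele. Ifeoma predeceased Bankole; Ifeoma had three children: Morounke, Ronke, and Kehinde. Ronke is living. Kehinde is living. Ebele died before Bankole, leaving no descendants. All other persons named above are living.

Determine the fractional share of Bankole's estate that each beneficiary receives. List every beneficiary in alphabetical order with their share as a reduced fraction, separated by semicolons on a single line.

Kehinde 1/3; Morounke 1/3; Ronke 1/3

Neither parent survives and there are no descendants, so the estate passes to Bankole's siblings and their issue per stirpes.
Ebele left no surviving issue, so that branch lapses and is disregarded.
Ifeoma's line is the sole branch at this level, so the full 1 passes to Ifeoma's issue by representation.
The estate is divided into 3 equal shares of 1/3 among Morounke, Ronke, Kehinde.
Morounke is living and takes 1/3.
Ronke is living and takes 1/3.
Kehinde is living and takes 1/3.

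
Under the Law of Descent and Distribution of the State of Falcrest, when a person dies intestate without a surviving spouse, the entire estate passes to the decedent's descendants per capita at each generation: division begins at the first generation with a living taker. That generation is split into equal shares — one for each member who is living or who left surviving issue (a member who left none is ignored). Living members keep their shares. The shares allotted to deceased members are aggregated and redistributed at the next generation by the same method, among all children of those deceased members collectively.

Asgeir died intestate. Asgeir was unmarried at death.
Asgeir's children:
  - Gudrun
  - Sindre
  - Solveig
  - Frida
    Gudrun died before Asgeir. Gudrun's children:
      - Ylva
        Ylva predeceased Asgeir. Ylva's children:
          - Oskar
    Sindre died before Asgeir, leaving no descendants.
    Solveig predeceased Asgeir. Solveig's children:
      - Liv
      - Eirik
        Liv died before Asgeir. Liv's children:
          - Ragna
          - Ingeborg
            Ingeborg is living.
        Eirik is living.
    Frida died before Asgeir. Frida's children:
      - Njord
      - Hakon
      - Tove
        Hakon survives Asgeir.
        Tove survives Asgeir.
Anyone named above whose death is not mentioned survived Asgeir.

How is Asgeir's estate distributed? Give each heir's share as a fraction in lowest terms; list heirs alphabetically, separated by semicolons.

Eirik 1/6; Hakon 1/6; Ingeborg 1/9; Njord 1/6; Oskar 1/9; Ragna 1/9; Tove 1/6

There is no surviving spouse, so the entire estate passes to Asgeir's descendants per capita at each generation.
No one at generation 1 (Gudrun, Solveig, Frida) is living; moving to the next generation.
At generation 2 (Ylva, Liv, Eirik, Njord, Hakon, Tove) there are 6 shares of (1)/6 = 1/6 each.
Living: Eirik, Njord, Hakon, and Tove — each takes 1/6.
Deceased: Ylva and Liv. Their combined 1/3 is pooled and carried to generation 3.
At generation 3 (Oskar, Ragna, Ingeborg) there are 3 shares of (1/3)/3 = 1/9 each.
Living: Oskar, Ragna, and Ingeborg — each takes 1/9.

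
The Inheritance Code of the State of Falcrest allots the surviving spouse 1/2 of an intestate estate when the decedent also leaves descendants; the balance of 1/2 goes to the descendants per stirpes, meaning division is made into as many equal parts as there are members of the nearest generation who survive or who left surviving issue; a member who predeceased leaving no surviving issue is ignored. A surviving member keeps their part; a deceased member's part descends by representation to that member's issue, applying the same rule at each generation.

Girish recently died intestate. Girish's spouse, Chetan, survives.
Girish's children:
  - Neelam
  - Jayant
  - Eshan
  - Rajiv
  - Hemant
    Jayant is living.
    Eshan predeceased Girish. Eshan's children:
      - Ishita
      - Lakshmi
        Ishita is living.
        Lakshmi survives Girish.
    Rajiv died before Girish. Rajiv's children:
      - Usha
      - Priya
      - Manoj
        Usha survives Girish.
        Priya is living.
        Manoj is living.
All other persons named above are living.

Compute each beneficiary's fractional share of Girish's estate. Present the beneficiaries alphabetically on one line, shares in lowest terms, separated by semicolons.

Chetan, as surviving spouse, takes 1/2.
The remaining 1/2 passes to Girish's descendants per stirpes.
The 1/2 is divided into 5 equal shares of 1/10 among Neelam, Jayant, Eshan, Rajiv, Hemant.
Neelam is living and takes 1/10.
Jayant is living and takes 1/10.
Eshan predeceased; the 1/10 allotted to Eshan's branch passes to Eshan's issue by representation.
The 1/10 is divided into 2 equal shares of 1/20 among Ishita, Lakshmi.
Ishita is living and takes 1/20.
Lakshmi is living and takes 1/20.
Rajiv predeceased; the 1/10 allotted to Rajiv's branch passes to Rajiv's issue by representation.
The 1/10 is divided into 3 equal shares of 1/30 among Usha, Priya, Manoj.
Usha is living and takes 1/30.
Priya is living and takes 1/30.
Manoj is living and takes 1/30.
Hemant is living and takes 1/10.

Chetan 1/2; Hemant 1/10; Ishita 1/20; Jayant 1/10; Lakshmi 1/20; Manoj 1/30; Neelam 1/10; Priya 1/30; Usha 1/30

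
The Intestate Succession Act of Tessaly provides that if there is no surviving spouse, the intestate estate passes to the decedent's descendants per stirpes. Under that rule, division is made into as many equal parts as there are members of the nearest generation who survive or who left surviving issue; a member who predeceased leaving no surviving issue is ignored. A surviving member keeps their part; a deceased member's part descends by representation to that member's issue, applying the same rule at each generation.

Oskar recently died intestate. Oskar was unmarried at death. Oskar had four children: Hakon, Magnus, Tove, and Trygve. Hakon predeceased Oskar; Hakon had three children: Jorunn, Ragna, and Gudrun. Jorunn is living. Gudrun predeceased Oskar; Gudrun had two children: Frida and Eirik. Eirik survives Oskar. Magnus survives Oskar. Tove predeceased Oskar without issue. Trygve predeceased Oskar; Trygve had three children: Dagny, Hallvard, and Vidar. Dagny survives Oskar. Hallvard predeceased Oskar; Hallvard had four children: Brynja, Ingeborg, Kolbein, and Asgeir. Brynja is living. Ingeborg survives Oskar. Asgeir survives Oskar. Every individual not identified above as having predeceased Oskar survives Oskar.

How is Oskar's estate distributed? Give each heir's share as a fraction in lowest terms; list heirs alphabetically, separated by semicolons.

Asgeir 1/36; Brynja 1/36; Dagny 1/9; Eirik 1/18; Frida 1/18; Ingeborg 1/36; Jorunn 1/9; Kolbein 1/36; Magnus 1/3; Ragna 1/9; Vidar 1/9

There is no surviving spouse, so the entire estate passes to Oskar's descendants per stirpes.
Tove left no surviving issue, so that branch lapses and is disregarded.
The estate is divided into 3 equal shares of 1/3 among Hakon, Magnus, Trygve.
Hakon predeceased; the 1/3 allotted to Hakon's branch passes to Hakon's issue by representation.
The 1/3 is divided into 3 equal shares of 1/9 among Jorunn, Ragna, Gudrun.
Jorunn is living and takes 1/9.
Ragna is living and takes 1/9.
Gudrun predeceased; the 1/9 allotted to Gudrun's branch passes to Gudrun's issue by representation.
The 1/9 is divided into 2 equal shares of 1/18 among Frida, Eirik.
Frida is living and takes 1/18.
Eirik is living and takes 1/18.
Magnus is living and takes 1/3.
Trygve predeceased; the 1/3 allotted to Trygve's branch passes to Trygve's issue by representation.
The 1/3 is divided into 3 equal shares of 1/9 among Dagny, Hallvard, Vidar.
Dagny is living and takes 1/9.
Hallvard predeceased; the 1/9 allotted to Hallvard's branch passes to Hallvard's issue by representation.
The 1/9 is divided into 4 equal shares of 1/36 among Brynja, Ingeborg, Kolbein, Asgeir.
Brynja is living and takes 1/36.
Ingeborg is living and takes 1/36.
Kolbein is living and takes 1/36.
Asgeir is living and takes 1/36.
Vidar is living and takes 1/9.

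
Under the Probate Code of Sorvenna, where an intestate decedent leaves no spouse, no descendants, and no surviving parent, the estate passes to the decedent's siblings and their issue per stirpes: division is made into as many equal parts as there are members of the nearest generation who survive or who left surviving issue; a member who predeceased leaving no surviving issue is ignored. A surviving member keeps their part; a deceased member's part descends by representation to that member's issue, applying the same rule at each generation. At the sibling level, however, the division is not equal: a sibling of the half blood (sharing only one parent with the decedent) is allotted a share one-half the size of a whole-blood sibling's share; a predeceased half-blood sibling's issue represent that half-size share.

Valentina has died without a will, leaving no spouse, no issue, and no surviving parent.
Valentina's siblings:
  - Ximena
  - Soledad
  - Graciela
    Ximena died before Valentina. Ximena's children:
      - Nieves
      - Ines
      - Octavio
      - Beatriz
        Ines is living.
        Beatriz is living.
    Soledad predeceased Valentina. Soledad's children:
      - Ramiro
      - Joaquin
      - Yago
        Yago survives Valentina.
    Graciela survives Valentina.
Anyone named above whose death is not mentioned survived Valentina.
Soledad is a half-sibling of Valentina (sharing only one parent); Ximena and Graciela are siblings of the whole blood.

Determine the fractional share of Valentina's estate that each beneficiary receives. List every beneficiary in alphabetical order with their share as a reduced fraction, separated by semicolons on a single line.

No spouse, descendants, or parent survives, so the estate passes to Valentina's siblings per stirpes.
Half-blood siblings count for one-half the weight of whole-blood siblings at the initial division.
Dividing 1 in proportion to weights (total weight 5/2): Ximena (weight 1) → 2/5; Soledad (weight 1/2) → 1/5; Graciela (weight 1) → 2/5.
Ximena predeceased; the 2/5 allotted to Ximena's branch passes to Ximena's issue by representation.
The 2/5 is divided into 4 equal shares of 1/10 among Nieves, Ines, Octavio, Beatriz.
Nieves is living and takes 1/10.
Ines is living and takes 1/10.
Octavio is living and takes 1/10.
Beatriz is living and takes 1/10.
Soledad predeceased; the 1/5 allotted to Soledad's branch passes to Soledad's issue by representation.
The 1/5 is divided into 3 equal shares of 1/15 among Ramiro, Joaquin, Yago.
Ramiro is living and takes 1/15.
Joaquin is living and takes 1/15.
Yago is living and takes 1/15.
Graciela is living and takes 2/5.

Beatriz 1/10; Graciela 2/5; Ines 1/10; Joaquin 1/15; Nieves 1/10; Octavio 1/10; Ramiro 1/15; Yago 1/15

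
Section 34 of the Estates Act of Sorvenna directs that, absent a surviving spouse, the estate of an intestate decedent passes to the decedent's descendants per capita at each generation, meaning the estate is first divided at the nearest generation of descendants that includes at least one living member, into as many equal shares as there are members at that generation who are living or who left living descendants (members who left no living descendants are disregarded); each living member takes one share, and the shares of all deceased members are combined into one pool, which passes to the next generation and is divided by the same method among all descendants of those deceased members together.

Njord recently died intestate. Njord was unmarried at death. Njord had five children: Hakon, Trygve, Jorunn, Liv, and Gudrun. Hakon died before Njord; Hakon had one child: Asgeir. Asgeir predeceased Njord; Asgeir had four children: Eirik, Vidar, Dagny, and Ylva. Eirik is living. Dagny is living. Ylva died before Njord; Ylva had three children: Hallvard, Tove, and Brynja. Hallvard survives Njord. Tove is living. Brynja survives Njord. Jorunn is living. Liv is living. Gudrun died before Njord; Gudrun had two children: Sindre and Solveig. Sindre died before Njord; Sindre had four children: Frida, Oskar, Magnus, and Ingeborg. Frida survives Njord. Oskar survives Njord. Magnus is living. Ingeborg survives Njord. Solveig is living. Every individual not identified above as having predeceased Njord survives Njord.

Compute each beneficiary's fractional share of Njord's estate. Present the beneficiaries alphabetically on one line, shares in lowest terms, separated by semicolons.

Brynja 1/90; Dagny 1/30; Eirik 1/30; Frida 1/30; Hallvard 1/90; Ingeborg 1/30; Jorunn 1/5; Liv 1/5; Magnus 1/30; Oskar 1/30; Solveig 2/15; Tove 1/90; Trygve 1/5; Vidar 1/30

There is no surviving spouse, so the entire estate passes to Njord's descendants per capita at each generation.
At generation 1 (Hakon, Trygve, Jorunn, Liv, Gudrun) there are 5 shares of (1)/5 = 1/5 each.
Living: Trygve, Jorunn, and Liv — each takes 1/5.
Deceased: Hakon and Gudrun. Their combined 2/5 is pooled and carried to generation 2.
At generation 2 (Asgeir, Sindre, Solveig) there are 3 shares of (2/5)/3 = 2/15 each.
Living: Solveig — each takes 2/15.
Deceased: Asgeir and Sindre. Their combined 4/15 is pooled and carried to generation 3.
At generation 3 (Eirik, Vidar, Dagny, Ylva, Frida, Oskar, Magnus, Ingeborg) there are 8 shares of (4/15)/8 = 1/30 each.
Living: Eirik, Vidar, Dagny, Frida, Oskar, Magnus, and Ingeborg — each takes 1/30.
Deceased: Ylva. That 1/30 share is carried to generation 4.
At generation 4 (Hallvard, Tove, Brynja) there are 3 shares of (1/30)/3 = 1/90 each.
Living: Hallvard, Tove, and Brynja — each takes 1/90.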